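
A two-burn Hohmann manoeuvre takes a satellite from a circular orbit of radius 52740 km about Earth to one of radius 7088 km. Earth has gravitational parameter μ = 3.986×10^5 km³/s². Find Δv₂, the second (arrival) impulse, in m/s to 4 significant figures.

Δv₂ = 2458 m/s

Transfer-ellipse semi-major axis a_t = (r₁ + r₂)/2 = (52740 + 7088)/2 = 29914 km.
On the circular orbit at r = 7088 km, v_c = √(μ/r) = 7.499 km/s.
Transfer-orbit speed at the same r (vis-viva, a = a_t): v_t = √[μ(2/r − 1/a_t)] = 9.957 km/s.
Δv₂ = |v_t − v_c| = |9.957 − 7.499| = 2.458 km/s.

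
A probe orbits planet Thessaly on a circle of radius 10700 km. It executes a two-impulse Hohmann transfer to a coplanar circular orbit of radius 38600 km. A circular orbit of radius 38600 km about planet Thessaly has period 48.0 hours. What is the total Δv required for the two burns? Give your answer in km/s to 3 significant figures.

Δv = 1.15 km/s

From Kepler's third law T² = 4π²r³/μ at r = 38600 km, T = 48.0 hours = 48.0 × 3600 s = 1.728×10^5 s: μ = 4π²r³/T² = 76038.6 km³/s².
The Hohmann ellipse has a_t = (r₁ + r₂)/2 = 24650 km.
At r₁ the circular-orbit speed is v₁ = √(μ/r₁) = 2.6658 km/s.
On the transfer ellipse at r₁, v² = μ(2/r − 1/a) gives v_p = √[μ(2/r₁ − 1/a_t)] = 3.3359 km/s.
First burn Δv₁ = |v_p − v₁| = 0.6701 km/s.
At r₂, v₂ = √(μ/r₂) = 1.4035 km/s.
Transfer-orbit speed at r₂: v_a = √[μ(2/r₂ − 1/a_t)] = 0.92471 km/s.
Second burn Δv₂ = |v₂ − v_a| = 0.4788 km/s.
Total Δv = Δv₁ + Δv₂ = 1.149 km/s.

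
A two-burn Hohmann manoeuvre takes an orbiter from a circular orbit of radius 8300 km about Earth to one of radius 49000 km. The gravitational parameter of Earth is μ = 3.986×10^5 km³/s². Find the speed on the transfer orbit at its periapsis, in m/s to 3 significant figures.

v = 9060 m/s

Transfer-ellipse semi-major axis a_t = (r₁ + r₂)/2 = (8300 + 49000)/2 = 28650 km.
At periapsis, r = 8300 km.
Applying v² = μ(2/r − 1/a_t): v = 9.063 km/s.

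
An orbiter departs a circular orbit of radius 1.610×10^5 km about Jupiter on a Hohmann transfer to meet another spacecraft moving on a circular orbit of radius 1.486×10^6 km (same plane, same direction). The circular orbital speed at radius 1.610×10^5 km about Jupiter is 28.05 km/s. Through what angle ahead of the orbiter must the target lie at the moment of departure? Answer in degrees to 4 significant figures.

φ = 105.7°

From the circular-orbit relation v² = μ/r at r = 1.610×10^5 km: μ = v²r = (28.05)² × 1.610×10^5 = 1.26675×10^8 km³/s².
Semi-major axis of the transfer orbit: a_t = (1.610×10^5 + 1.486×10^6)/2 = 8.235×10^5 km.
Transfer time t = π√(a_t³/μ) = 2.086×10^5 s.
The target's mean motion on its circular orbit is ω₂ = √(μ/r₂³) = 6.213×10^-6 rad/s.
Angle swept by the target during transfer: ω₂·t = 1.296 rad = 74.26°.
Arrival is 180° from departure on the ellipse, so φ = 180° − 74.26° = 105.7°.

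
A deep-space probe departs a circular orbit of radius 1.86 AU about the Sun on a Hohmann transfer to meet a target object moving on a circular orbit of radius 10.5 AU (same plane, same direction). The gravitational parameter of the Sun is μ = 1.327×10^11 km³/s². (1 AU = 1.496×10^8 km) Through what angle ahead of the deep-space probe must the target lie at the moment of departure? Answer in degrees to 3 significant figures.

φ = 98.7°

In km: r₁ = 1.86 × 1.496×10^8 = 2.78256×10^8 km; r₂ = 10.5 × 1.496×10^8 = 1.5708×10^9 km.
Semi-major axis of the transfer orbit: a_t = (2.78256×10^8 + 1.5708×10^9)/2 = 9.24528×10^8 km.
The half-period of the transfer ellipse is t = π√(a_t³/μ) = 2.42435×10^8 s.
The target's mean motion on its circular orbit is ω₂ = √(μ/r₂³) = 5.85132×10^-9 rad/s.
Angle swept by the target during transfer: ω₂·t = 1.4186 rad = 81.28°.
The deep-space probe traverses 180° on the transfer ellipse, so the target must lead by 180° − 81.28° = 98.7°.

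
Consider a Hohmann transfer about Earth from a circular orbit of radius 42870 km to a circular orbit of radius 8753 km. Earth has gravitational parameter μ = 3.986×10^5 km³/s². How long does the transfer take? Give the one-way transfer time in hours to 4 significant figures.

t = 5.732 hours

The Hohmann ellipse has a_t = (r₁ + r₂)/2 = 25811.5 km.
Transfer time t = π√(a_t³/μ) = π√((25811.5)³ / 3.986×10^5) = 20635 s.
Converting: 20635 s ÷ 3600 s/hour = 5.732 hours.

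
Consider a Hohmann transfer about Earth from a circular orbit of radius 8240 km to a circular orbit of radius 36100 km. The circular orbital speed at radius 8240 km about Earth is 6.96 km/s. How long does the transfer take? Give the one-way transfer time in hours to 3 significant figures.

From the circular-orbit relation v² = μ/r at r = 8240 km: μ = v²r = (6.96)² × 8240 = 3.99159×10^5 km³/s².
The Hohmann ellipse has a_t = (r₁ + r₂)/2 = 22170 km.
Transfer time t = π√(a_t³/μ) = π√((22170)³ / 3.99159×10^5) = 16410 s.
Converting: 16410 s ÷ 3600 s/hour = 4.56 hours.

t = 4.56 hours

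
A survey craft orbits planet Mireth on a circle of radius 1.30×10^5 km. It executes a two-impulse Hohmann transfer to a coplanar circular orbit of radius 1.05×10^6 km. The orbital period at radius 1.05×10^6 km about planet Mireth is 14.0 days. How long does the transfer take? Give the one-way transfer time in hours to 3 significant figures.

From Kepler's third law T² = 4π²r³/μ at r = 1.05×10^6 km, T = 14.0 days = 14.0 × 86400 s = 1.2096×10^6 s: μ = 4π²r³/T² = 3.12352×10^7 km³/s².
Transfer-ellipse semi-major axis a_t = (r₁ + r₂)/2 = (1.300×10^5 + 1.050×10^6)/2 = 5.900×10^5 km.
Transfer time t = π√(a_t³/μ) = π√((5.900×10^5)³ / 3.12352×10^7) = 2.5475×10^5 s.
Converting: 2.5475×10^5 s ÷ 3600 s/hour = 70.8 hours.

t = 70.8 hours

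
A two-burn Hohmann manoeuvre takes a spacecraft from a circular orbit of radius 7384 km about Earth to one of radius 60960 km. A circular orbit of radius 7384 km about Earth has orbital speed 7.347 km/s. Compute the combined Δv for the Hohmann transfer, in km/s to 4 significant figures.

Δv = 3.834 km/s

From the circular-orbit relation v² = μ/r at r = 7384 km: μ = v²r = (7.347)² × 7384 = 3.98577×10^5 km³/s².
Semi-major axis of the transfer orbit: a_t = (7384 + 60960)/2 = 34172 km.
At r₁ the circular-orbit speed is v₁ = √(μ/r₁) = 7.347 km/s.
Transfer-orbit speed at r₁ (vis-viva equation): v_p = √[μ(2/r₁ − 1/a_t)] = 9.813 km/s.
First burn Δv₁ = |v_p − v₁| = 2.466 km/s.
Circular speed at r₂: v₂ = √(μ/r₂) = 2.557 km/s.
Transfer-orbit speed at r₂: v_a = √[μ(2/r₂ − 1/a_t)] = 1.189 km/s.
Second burn Δv₂ = |v₂ − v_a| = 1.368 km/s.
Total Δv = Δv₁ + Δv₂ = 3.834 km/s.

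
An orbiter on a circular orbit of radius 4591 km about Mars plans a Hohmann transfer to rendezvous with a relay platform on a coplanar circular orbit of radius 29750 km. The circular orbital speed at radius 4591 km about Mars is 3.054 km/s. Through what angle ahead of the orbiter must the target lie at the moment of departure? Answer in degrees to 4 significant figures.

φ = 101.1°

From the circular-orbit relation v² = μ/r at r = 4591 km: μ = v²r = (3.054)² × 4591 = 42819.9 km³/s².
The Hohmann ellipse has a_t = (r₁ + r₂)/2 = 17170.5 km.
The half-period of the transfer ellipse is t = π√(a_t³/μ) = 34158.7 s.
The target's mean motion on its circular orbit is ω₂ = √(μ/r₂³) = 4.03267×10^-5 rad/s.
Angle swept by the target during transfer: ω₂·t = 1.37751 rad = 78.93°.
Arrival is 180° from departure on the ellipse, so φ = 180° − 78.93° = 101.1°.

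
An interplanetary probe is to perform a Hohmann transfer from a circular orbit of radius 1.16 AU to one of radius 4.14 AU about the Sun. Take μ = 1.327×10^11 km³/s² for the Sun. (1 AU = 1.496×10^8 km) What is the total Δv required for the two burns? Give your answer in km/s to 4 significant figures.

Δv = 11.86 km/s

In km: r₁ = 1.16 × 1.496×10^8 = 1.73536×10^8 km; r₂ = 4.14 × 1.496×10^8 = 6.19344×10^8 km.
The Hohmann ellipse has a_t = (r₁ + r₂)/2 = 3.9644×10^8 km.
Circular speed at r₁: v₁ = √(μ/r₁) = √(1.327×10^11/1.73536×10^8) = 27.653 km/s.
On the transfer ellipse at r₁, vis-viva gives v_p = √[μ(2/r₁ − 1/a_t)] = 34.564 km/s.
First burn Δv₁ = |v_p − v₁| = 6.911 km/s.
Circular speed at r₂: v₂ = √(μ/r₂) = 14.6376 km/s.
Transfer-orbit speed at r₂: v_a = √[μ(2/r₂ − 1/a_t)] = 9.68446 km/s.
Second burn Δv₂ = |v₂ − v_a| = 4.953 km/s.
Δv = Δv₁ + Δv₂ = 6.911 + 4.953 = 11.86 km/s.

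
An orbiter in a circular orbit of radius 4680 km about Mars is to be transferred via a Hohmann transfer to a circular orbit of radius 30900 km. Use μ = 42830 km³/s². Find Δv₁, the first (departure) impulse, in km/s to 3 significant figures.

Δv₁ = 0.962 km/s

Semi-major axis of the transfer orbit: a_t = (4680 + 30900)/2 = 17790 km.
Circular speed at r = 4680 km: v_c = √(μ/r) = 3.0252 km/s.
Transfer-orbit speed at the same r (vis-viva, a = a_t): v_t = √[μ(2/r − 1/a_t)] = 3.9870 km/s.
Δv₁ = |v_t − v_c| = |3.9870 − 3.0252| = 0.9618 km/s.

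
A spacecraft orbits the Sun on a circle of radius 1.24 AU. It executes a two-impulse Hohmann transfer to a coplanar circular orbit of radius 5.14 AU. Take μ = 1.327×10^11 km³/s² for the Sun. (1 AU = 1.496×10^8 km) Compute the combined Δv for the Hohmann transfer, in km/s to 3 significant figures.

In km: r₁ = 1.24 × 1.496×10^8 = 1.85504×10^8 km; r₂ = 5.14 × 1.496×10^8 = 7.68944×10^8 km.
The Hohmann ellipse has a_t = (r₁ + r₂)/2 = 4.77224×10^8 km.
Circular speed at r₁: v₁ = √(μ/r₁) = √(1.327×10^11/1.85504×10^8) = 26.746 km/s.
On the transfer ellipse at r₁, vis-viva gives v_p = √[μ(2/r₁ − 1/a_t)] = 33.950 km/s.
First burn Δv₁ = |v_p − v₁| = 7.204 km/s.
At r₂, v₂ = √(μ/r₂) = 13.1368 km/s.
Transfer-orbit speed at r₂: v_a = √[μ(2/r₂ − 1/a_t)] = 8.19037 km/s.
Second burn Δv₂ = |v₂ − v_a| = 4.946 km/s.
Total Δv = Δv₁ + Δv₂ = 12.15 km/s.

Δv = 12.2 km/s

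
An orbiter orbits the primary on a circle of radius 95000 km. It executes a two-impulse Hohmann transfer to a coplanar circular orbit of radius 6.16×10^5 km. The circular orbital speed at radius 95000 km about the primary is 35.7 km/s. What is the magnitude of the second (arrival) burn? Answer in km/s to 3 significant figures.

Δv₂ = 6.77 km/s

From the circular-orbit relation v² = μ/r at r = 95000 km: μ = v²r = (35.7)² × 95000 = 1.21077×10^8 km³/s².
Semi-major axis of the transfer orbit: a_t = (95000 + 6.160×10^5)/2 = 3.555×10^5 km.
Circular speed at r = 6.160×10^5 km: v_c = √(μ/r) = 14.0197 km/s.
Transfer-orbit speed at the same r (vis-viva, a = a_t): v_t = √[μ(2/r − 1/a_t)] = 7.24739 km/s.
Δv₂ = |v_t − v_c| = |7.24739 − 14.0197| = 6.772 km/s.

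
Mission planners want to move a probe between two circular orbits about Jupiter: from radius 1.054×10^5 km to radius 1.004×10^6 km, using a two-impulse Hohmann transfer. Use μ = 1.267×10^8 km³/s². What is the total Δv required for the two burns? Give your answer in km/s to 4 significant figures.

Transfer-ellipse semi-major axis a_t = (r₁ + r₂)/2 = (1.054×10^5 + 1.004×10^6)/2 = 5.547×10^5 km.
At r₁ the circular-orbit speed is v₁ = √(μ/r₁) = 34.671 km/s.
On the transfer ellipse at r₁, vis-viva gives v_p = √[μ(2/r₁ − 1/a_t)] = 46.645 km/s.
First burn Δv₁ = |v_p − v₁| = 11.97 km/s.
At r₂, v₂ = √(μ/r₂) = 11.234 km/s.
Transfer-orbit speed at r₂: v_a = √[μ(2/r₂ − 1/a_t)] = 4.8968 km/s.
Second burn Δv₂ = |v₂ − v_a| = 6.337 km/s.
Δv = Δv₁ + Δv₂ = 11.97 + 6.337 = 18.31 km/s.

Δv = 18.31 km/s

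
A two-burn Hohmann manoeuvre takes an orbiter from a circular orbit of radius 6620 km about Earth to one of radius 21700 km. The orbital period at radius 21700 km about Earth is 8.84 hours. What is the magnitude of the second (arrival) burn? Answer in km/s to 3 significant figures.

From Kepler's third law T² = 4π²r³/μ at r = 21700 km, T = 8.84 hours = 8.84 × 3600 s = 31824 s: μ = 4π²r³/T² = 3.98318×10^5 km³/s².
The Hohmann ellipse has a_t = (r₁ + r₂)/2 = 14160 km.
On the circular orbit at r = 21700 km, v_c = √(μ/r) = 4.284 km/s.
Transfer-orbit speed at the same r (vis-viva, a = a_t): v_t = √[μ(2/r − 1/a_t)] = 2.929 km/s.
Δv₂ = |v_t − v_c| = |2.929 − 4.284| = 1.355 km/s.

Δv₂ = 1.35 km/s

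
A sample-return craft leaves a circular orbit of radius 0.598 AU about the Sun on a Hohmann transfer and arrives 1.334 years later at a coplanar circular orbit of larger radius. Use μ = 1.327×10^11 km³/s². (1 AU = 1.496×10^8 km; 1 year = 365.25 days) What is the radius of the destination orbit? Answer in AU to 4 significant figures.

r₂ = 3.249 AU

In km: r₁ = 0.598 × 1.496×10^8 = 8.94608×10^7 km.
Transfer time t = 1.334 years × 365.25 × 86400 s = 4.20978384×10^7 s, and t = π√(a_t³/μ).
So a_t = (μ t²/π²)^(1/3) = (1.327×10^11 × (4.20978384×10^7)² / π²)^(1/3) = 2.8776×10^8 km.
Since a_t = (r₁ + r₂)/2, r₂ = 2a_t − r₁ = 2×2.8776×10^8 − 8.94608×10^7 = 4.860592×10^8 km.
In AU: r₂ = 4.860592×10^8 / 1.496×10^8 = 3.249 AU.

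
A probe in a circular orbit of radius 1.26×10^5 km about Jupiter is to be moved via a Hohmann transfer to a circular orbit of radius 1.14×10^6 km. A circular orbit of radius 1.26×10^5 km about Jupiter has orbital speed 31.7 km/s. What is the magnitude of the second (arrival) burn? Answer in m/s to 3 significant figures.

From the circular-orbit relation v² = μ/r at r = 1.26×10^5 km: μ = v²r = (31.7)² × 1.26×10^5 = 1.26616×10^8 km³/s².
Semi-major axis of the transfer orbit: a_t = (1.260×10^5 + 1.140×10^6)/2 = 6.330×10^5 km.
Circular speed at r = 1.140×10^6 km: v_c = √(μ/r) = 10.539 km/s.
Vis-viva on the transfer ellipse at r = 1.140×10^6 km gives v_t = √[μ(2/r − 1/a_t)] = 4.7019 km/s.
Δv₂ = |v_t − v_c| = |4.7019 − 10.539| = 5.837 km/s.

Δv₂ = 5840 m/s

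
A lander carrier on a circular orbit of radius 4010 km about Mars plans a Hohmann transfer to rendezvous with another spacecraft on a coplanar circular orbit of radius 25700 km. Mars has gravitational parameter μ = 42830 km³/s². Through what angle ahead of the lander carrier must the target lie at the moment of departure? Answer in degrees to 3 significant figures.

φ = 101°

Transfer-ellipse semi-major axis a_t = (r₁ + r₂)/2 = (4010 + 25700)/2 = 14855 km.
Transfer time t = π√(a_t³/μ) = 27484.3 s.
Target angular speed ω₂ = √(μ/r₂³) = 5.02313×10^-5 rad/s.
Angle swept by the target during transfer: ω₂·t = 1.3806 rad = 79.10°.
Arrival is 180° from departure on the ellipse, so φ = 180° − 79.10° = 101°.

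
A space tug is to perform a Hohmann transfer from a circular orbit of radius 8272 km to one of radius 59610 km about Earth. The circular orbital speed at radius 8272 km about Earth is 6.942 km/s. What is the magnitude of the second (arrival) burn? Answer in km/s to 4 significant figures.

From the circular-orbit relation v² = μ/r at r = 8272 km: μ = v²r = (6.942)² × 8272 = 3.98639×10^5 km³/s².
Semi-major axis of the transfer orbit: a_t = (8272 + 59610)/2 = 33941 km.
On the circular orbit at r = 59610 km, v_c = √(μ/r) = 2.586 km/s.
Transfer-orbit speed at the same r (vis-viva, a = a_t): v_t = √[μ(2/r − 1/a_t)] = 1.277 km/s.
Δv₂ = |v_t − v_c| = |1.277 − 2.586| = 1.309 km/s.

Δv₂ = 1.309 km/s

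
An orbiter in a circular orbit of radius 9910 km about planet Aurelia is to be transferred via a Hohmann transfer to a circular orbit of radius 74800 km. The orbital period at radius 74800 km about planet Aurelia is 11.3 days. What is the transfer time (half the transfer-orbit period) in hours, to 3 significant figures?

From Kepler's third law T² = 4π²r³/μ at r = 74800 km, T = 11.3 days = 11.3 × 86400 s = 9.7632×10^5 s: μ = 4π²r³/T² = 17333.3 km³/s².
The Hohmann ellipse has a_t = (r₁ + r₂)/2 = 42355 km.
Half the transfer-orbit period gives t = π√(a_t³/μ) = 2.080×10^5 s.
Converting: 2.080×10^5 s ÷ 3600 s/hour = 57.8 hours.

t = 57.8 hours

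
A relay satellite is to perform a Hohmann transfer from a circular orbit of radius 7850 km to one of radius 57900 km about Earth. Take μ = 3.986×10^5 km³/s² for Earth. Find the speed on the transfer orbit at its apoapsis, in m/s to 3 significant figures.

v = 1280 m/s

Transfer-ellipse semi-major axis a_t = (r₁ + r₂)/2 = (7850 + 57900)/2 = 32875 km.
The apoapsis of the transfer ellipse is at r = 57900 km.
Vis-viva: v = √[μ(2/r − 1/a_t)] = √[3.986×10^5 × (2/57900 − 1/32875)] = 1.282 km/s.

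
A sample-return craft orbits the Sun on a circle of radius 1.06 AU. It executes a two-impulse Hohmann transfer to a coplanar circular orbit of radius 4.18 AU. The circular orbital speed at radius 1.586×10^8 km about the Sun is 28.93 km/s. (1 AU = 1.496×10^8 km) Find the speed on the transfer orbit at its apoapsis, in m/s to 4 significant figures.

From the circular-orbit relation v² = μ/r at r = 1.586×10^8 km: μ = v²r = (28.93)² × 1.586×10^8 = 1.32739×10^11 km³/s².
In km: r₁ = 1.06 × 1.496×10^8 = 1.58576×10^8 km; r₂ = 4.18 × 1.496×10^8 = 6.25328×10^8 km.
Transfer-ellipse semi-major axis a_t = (r₁ + r₂)/2 = (1.58576×10^8 + 6.25328×10^8)/2 = 3.91952×10^8 km.
At apoapsis, r = 6.25328×10^8 km.
Applying v² = μ(2/r − 1/a_t): v = 9.267 km/s.

v = 9267 m/s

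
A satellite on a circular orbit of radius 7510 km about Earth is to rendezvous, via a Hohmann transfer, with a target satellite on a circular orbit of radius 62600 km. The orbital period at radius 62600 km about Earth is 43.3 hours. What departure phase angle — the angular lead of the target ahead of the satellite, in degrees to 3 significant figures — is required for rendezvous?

From Kepler's third law T² = 4π²r³/μ at r = 62600 km, T = 43.3 hours = 43.3 × 3600 s = 1.5588×10^5 s: μ = 4π²r³/T² = 3.98568×10^5 km³/s².
Transfer-ellipse semi-major axis a_t = (r₁ + r₂)/2 = (7510 + 62600)/2 = 35055 km.
The half-period of the transfer ellipse is t = π√(a_t³/μ) = 32660 s.
The target's mean motion on its circular orbit is ω₂ = √(μ/r₂³) = 4.031×10^-5 rad/s.
Angle swept by the target during transfer: ω₂·t = 1.3165 rad = 75.43°.
The satellite traverses 180° on the transfer ellipse, so the target must lead by 180° − 75.43° = 105°.

φ = 105°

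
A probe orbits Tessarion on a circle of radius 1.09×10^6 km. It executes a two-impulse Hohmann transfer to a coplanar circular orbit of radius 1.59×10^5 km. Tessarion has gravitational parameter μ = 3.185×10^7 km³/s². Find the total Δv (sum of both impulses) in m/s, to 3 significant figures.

Δv = 7220 m/s

Semi-major axis of the transfer orbit: a_t = (1.090×10^6 + 1.590×10^5)/2 = 6.245×10^5 km.
At r₁ the circular-orbit speed is v₁ = √(μ/r₁) = 5.406 km/s.
Transfer-orbit speed at r₁ (vis-viva equation): v_a = √[μ(2/r₁ − 1/a_t)] = 2.728 km/s.
First burn Δv₁ = |v_a − v₁| = 2.678 km/s.
At r₂, v₂ = √(μ/r₂) = 14.153 km/s.
Transfer-orbit speed at r₂: v_p = √[μ(2/r₂ − 1/a_t)] = 18.698 km/s.
Second burn Δv₂ = |v₂ − v_p| = 4.545 km/s.
Total Δv = Δv₁ + Δv₂ = 7.223 km/s.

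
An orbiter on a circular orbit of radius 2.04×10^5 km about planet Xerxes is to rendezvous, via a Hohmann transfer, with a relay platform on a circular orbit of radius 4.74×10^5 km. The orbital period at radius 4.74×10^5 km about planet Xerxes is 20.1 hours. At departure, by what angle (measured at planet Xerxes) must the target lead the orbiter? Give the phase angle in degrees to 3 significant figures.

From Kepler's third law T² = 4π²r³/μ at r = 4.74×10^5 km, T = 20.1 hours = 20.1 × 3600 s = 72360 s: μ = 4π²r³/T² = 8.02967×10^8 km³/s².
Transfer-ellipse semi-major axis a_t = (r₁ + r₂)/2 = (2.040×10^5 + 4.740×10^5)/2 = 3.390×10^5 km.
The half-period of the transfer ellipse is t = π√(a_t³/μ) = 21880 s.
Target angular speed ω₂ = √(μ/r₂³) = 8.683×10^-5 rad/s.
Angle swept by the target during transfer: ω₂·t = 1.900 rad = 108.9°.
Arrival is 180° from departure on the ellipse, so φ = 180° − 108.9° = 71.1°.

φ = 71.1°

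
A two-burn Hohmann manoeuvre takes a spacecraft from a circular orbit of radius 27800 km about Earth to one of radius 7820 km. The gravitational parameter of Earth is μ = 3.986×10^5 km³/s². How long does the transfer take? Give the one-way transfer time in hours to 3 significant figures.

t = 3.29 hours

Transfer-ellipse semi-major axis a_t = (r₁ + r₂)/2 = (27800 + 7820)/2 = 17810 km.
Half the transfer-orbit period gives t = π√(a_t³/μ) = 11830 s.
Converting: 11830 s ÷ 3600 s/hour = 3.29 hours.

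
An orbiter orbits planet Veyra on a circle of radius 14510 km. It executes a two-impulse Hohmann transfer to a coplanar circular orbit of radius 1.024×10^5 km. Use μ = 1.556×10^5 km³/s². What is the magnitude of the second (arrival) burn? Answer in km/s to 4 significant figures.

Transfer-ellipse semi-major axis a_t = (r₁ + r₂)/2 = (14510 + 1.024×10^5)/2 = 58455 km.
On the circular orbit at r = 1.024×10^5 km, v_c = √(μ/r) = 1.23269 km/s.
Vis-viva on the transfer ellipse at r = 1.024×10^5 km gives v_t = √[μ(2/r − 1/a_t)] = 0.614155 km/s.
Δv₂ = |v_t − v_c| = |0.614155 − 1.23269| = 0.6185 km/s.

Δv₂ = 0.6185 km/s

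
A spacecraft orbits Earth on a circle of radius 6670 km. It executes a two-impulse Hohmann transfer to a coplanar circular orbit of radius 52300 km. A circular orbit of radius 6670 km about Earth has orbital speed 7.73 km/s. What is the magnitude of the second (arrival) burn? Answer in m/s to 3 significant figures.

Δv₂ = 1450 m/s

From the circular-orbit relation v² = μ/r at r = 6670 km: μ = v²r = (7.73)² × 6670 = 3.98552×10^5 km³/s².
The Hohmann ellipse has a_t = (r₁ + r₂)/2 = 29485 km.
On the circular orbit at r = 52300 km, v_c = √(μ/r) = 2.761 km/s.
Vis-viva on the transfer ellipse at r = 52300 km gives v_t = √[μ(2/r − 1/a_t)] = 1.313 km/s.
Δv₂ = |v_t − v_c| = |1.313 − 2.761| = 1.448 km/s.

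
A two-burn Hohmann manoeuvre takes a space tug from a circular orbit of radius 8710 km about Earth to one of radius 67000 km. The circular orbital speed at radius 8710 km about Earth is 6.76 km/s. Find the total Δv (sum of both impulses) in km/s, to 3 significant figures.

From the circular-orbit relation v² = μ/r at r = 8710 km: μ = v²r = (6.76)² × 8710 = 3.98026×10^5 km³/s².
The Hohmann ellipse has a_t = (r₁ + r₂)/2 = 37855 km.
At r₁ the circular-orbit speed is v₁ = √(μ/r₁) = 6.7600 km/s.
On the transfer ellipse at r₁, vis-viva gives v_p = √[μ(2/r₁ − 1/a_t)] = 8.9934 km/s.
First burn Δv₁ = |v_p − v₁| = 2.2334 km/s.
At r₂, v₂ = √(μ/r₂) = 2.43735 km/s.
Transfer-orbit speed at r₂: v_a = √[μ(2/r₂ − 1/a_t)] = 1.16914 km/s.
Second burn Δv₂ = |v₂ − v_a| = 1.2682 km/s.
Total Δv = Δv₁ + Δv₂ = 3.502 km/s.

Δv = 3.50 km/s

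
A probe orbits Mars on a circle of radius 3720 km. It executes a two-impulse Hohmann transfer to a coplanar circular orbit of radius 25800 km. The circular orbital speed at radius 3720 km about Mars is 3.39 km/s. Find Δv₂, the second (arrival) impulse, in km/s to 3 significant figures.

Δv₂ = 0.641 km/s

From the circular-orbit relation v² = μ/r at r = 3720 km: μ = v²r = (3.39)² × 3720 = 42750.6 km³/s².
The Hohmann ellipse has a_t = (r₁ + r₂)/2 = 14760 km.
On the circular orbit at r = 25800 km, v_c = √(μ/r) = 1.2872 km/s.
Transfer-orbit speed at the same r (vis-viva, a = a_t): v_t = √[μ(2/r − 1/a_t)] = 0.64623 km/s.
Δv₂ = |v_t − v_c| = |0.64623 − 1.2872| = 0.6410 km/s.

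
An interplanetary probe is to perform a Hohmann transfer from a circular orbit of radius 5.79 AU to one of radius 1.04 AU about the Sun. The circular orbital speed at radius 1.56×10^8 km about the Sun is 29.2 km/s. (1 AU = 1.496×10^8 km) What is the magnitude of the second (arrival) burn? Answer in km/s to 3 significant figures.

From the circular-orbit relation v² = μ/r at r = 1.56×10^8 km: μ = v²r = (29.2)² × 1.56×10^8 = 1.33012×10^11 km³/s².
In km: r₁ = 5.79 × 1.496×10^8 = 8.66184×10^8 km; r₂ = 1.04 × 1.496×10^8 = 1.55584×10^8 km.
Transfer-ellipse semi-major axis a_t = (r₁ + r₂)/2 = (8.66184×10^8 + 1.55584×10^8)/2 = 5.10884×10^8 km.
On the circular orbit at r = 1.55584×10^8 km, v_c = √(μ/r) = 29.239 km/s.
Vis-viva on the transfer ellipse at r = 1.55584×10^8 km gives v_t = √[μ(2/r − 1/a_t)] = 38.072 km/s.
Δv₂ = |v_t − v_c| = |38.072 − 29.239| = 8.833 km/s.

Δv₂ = 8.83 km/s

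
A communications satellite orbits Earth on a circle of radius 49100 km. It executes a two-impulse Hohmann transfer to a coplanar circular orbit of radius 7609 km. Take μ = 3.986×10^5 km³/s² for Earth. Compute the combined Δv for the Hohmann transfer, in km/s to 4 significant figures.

Δv = 3.660 km/s

The Hohmann ellipse has a_t = (r₁ + r₂)/2 = 28354.5 km.
At r₁ the circular-orbit speed is v₁ = √(μ/r₁) = 2.849 km/s.
Transfer-orbit speed at r₁ (vis-viva equation): v_a = √[μ(2/r₁ − 1/a_t)] = 1.476 km/s.
First burn Δv₁ = |v_a − v₁| = 1.373 km/s.
At r₂, v₂ = √(μ/r₂) = 7.23777 km/s.
Transfer-orbit speed at r₂: v_p = √[μ(2/r₂ − 1/a_t)] = 9.52433 km/s.
Second burn Δv₂ = |v₂ − v_p| = 2.287 km/s.
Δv = Δv₁ + Δv₂ = 1.373 + 2.287 = 3.660 km/s.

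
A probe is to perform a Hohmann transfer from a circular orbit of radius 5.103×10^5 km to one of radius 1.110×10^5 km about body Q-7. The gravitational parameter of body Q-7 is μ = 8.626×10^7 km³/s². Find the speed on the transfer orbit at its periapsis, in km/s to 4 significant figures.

Transfer-ellipse semi-major axis a_t = (r₁ + r₂)/2 = (5.103×10^5 + 1.110×10^5)/2 = 3.1065×10^5 km.
At periapsis, r = 1.110×10^5 km.
Vis-viva: v = √[μ(2/r − 1/a_t)] = √[8.626×10^7 × (2/1.110×10^5 − 1/3.1065×10^5)] = 35.73 km/s.

v = 35.73 km/s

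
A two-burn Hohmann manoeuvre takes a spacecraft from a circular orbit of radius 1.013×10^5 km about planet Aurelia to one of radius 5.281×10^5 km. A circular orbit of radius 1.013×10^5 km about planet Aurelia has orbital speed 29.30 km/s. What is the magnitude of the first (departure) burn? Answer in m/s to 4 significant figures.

Δv₁ = 8656 m/s

From the circular-orbit relation v² = μ/r at r = 1.013×10^5 km: μ = v²r = (29.30)² × 1.013×10^5 = 8.69650×10^7 km³/s².
Semi-major axis of the transfer orbit: a_t = (1.013×10^5 + 5.281×10^5)/2 = 3.147×10^5 km.
On the circular orbit at r = 1.013×10^5 km, v_c = √(μ/r) = 29.300 km/s.
Vis-viva on the transfer ellipse at r = 1.013×10^5 km gives v_t = √[μ(2/r − 1/a_t)] = 37.956 km/s.
Δv₁ = |v_t − v_c| = |37.956 − 29.300| = 8.656 km/s.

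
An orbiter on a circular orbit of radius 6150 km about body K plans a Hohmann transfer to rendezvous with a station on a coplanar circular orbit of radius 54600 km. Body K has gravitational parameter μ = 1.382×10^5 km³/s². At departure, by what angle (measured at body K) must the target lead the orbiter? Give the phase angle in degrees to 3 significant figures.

The Hohmann ellipse has a_t = (r₁ + r₂)/2 = 30375 km.
The half-period of the transfer ellipse is t = π√(a_t³/μ) = 44737.4 s.
The target's mean motion on its circular orbit is ω₂ = √(μ/r₂³) = 2.91384×10^-5 rad/s.
Angle swept by the target during transfer: ω₂·t = 1.3036 rad = 74.69°.
The orbiter traverses 180° on the transfer ellipse, so the target must lead by 180° − 74.69° = 105°.

φ = 105°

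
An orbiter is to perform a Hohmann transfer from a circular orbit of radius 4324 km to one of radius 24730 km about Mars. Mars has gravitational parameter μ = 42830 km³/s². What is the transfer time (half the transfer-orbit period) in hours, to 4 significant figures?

The Hohmann ellipse has a_t = (r₁ + r₂)/2 = 14527 km.
By Kepler's third law the transfer-orbit period is T = 2π√(a_t³/μ), so t = T/2 = 26580 s.
Converting: 26580 s ÷ 3600 s/hour = 7.383 hours.

t = 7.383 hours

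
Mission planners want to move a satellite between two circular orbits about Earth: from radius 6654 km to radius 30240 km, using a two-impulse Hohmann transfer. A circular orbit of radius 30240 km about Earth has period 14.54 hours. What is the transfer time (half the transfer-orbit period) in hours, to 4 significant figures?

From Kepler's third law T² = 4π²r³/μ at r = 30240 km, T = 14.54 hours = 14.54 × 3600 s = 52344 s: μ = 4π²r³/T² = 3.98448×10^5 km³/s².
Semi-major axis of the transfer orbit: a_t = (6654 + 30240)/2 = 18447 km.
By Kepler's third law the transfer-orbit period is T = 2π√(a_t³/μ), so t = T/2 = 12470 s.
Converting: 12470 s ÷ 3600 s/hour = 3.464 hours.

t = 3.464 hours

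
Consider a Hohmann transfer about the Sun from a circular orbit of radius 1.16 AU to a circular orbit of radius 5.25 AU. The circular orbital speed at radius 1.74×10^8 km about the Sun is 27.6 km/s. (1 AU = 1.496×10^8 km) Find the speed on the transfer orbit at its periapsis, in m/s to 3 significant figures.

From the circular-orbit relation v² = μ/r at r = 1.74×10^8 km: μ = v²r = (27.6)² × 1.74×10^8 = 1.32546×10^11 km³/s².
In km: r₁ = 1.16 × 1.496×10^8 = 1.73536×10^8 km; r₂ = 5.25 × 1.496×10^8 = 7.854×10^8 km.
Transfer-ellipse semi-major axis a_t = (r₁ + r₂)/2 = (1.73536×10^8 + 7.854×10^8)/2 = 4.79468×10^8 km.
The periapsis of the transfer ellipse is at r = 1.73536×10^8 km.
Vis-viva: v = √[μ(2/r − 1/a_t)] = √[1.32546×10^11 × (2/1.73536×10^8 − 1/4.79468×10^8)] = 35.37 km/s.

v = 35400 m/s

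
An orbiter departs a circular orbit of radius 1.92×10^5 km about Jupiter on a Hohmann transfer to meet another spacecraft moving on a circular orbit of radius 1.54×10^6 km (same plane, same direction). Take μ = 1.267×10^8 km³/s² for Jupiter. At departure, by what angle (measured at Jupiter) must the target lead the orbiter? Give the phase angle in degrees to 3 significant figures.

Semi-major axis of the transfer orbit: a_t = (1.920×10^5 + 1.540×10^6)/2 = 8.660×10^5 km.
Transfer time t = π√(a_t³/μ) = 2.249253×10^5 s.
The target's mean motion on its circular orbit is ω₂ = √(μ/r₂³) = 5.889891×10^-6 rad/s.
Angle swept by the target during transfer: ω₂·t = 1.32479 rad = 75.90°.
Arrival is 180° from departure on the ellipse, so φ = 180° − 75.90° = 104°.

φ = 104°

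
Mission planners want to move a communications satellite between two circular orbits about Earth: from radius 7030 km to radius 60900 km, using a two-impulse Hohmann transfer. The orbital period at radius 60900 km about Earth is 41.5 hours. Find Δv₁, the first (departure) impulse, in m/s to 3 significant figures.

From Kepler's third law T² = 4π²r³/μ at r = 60900 km, T = 41.5 hours = 41.5 × 3600 s = 1.494×10^5 s: μ = 4π²r³/T² = 3.99494×10^5 km³/s².
The Hohmann ellipse has a_t = (r₁ + r₂)/2 = 33965 km.
On the circular orbit at r = 7030 km, v_c = √(μ/r) = 7.5384 km/s.
Transfer-orbit speed at the same r (vis-viva, a = a_t): v_t = √[μ(2/r − 1/a_t)] = 10.094 km/s.
Δv₁ = |v_t − v_c| = |10.094 − 7.5384| = 2.556 km/s.

Δv₁ = 2560 m/s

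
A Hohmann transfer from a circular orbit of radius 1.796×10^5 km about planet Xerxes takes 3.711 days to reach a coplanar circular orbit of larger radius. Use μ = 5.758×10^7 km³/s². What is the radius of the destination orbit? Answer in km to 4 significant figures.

Transfer time t = 3.711 days = 3.206304×10^5 s, and t = π√(a_t³/μ).
So a_t = (μ t²/π²)^(1/3) = (5.758×10^7 × (3.206304×10^5)² / π²)^(1/3) = 8.4332×10^5 km.
Since a_t = (r₁ + r₂)/2, r₂ = 2a_t − r₁ = 2×8.4332×10^5 − 1.796×10^5 = 1.50704×10^6 km.

r₂ = 1.507×10^6 km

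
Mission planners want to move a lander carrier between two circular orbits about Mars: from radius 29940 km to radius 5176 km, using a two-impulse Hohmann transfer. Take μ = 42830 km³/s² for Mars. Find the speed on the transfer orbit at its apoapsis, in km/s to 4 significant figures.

v = 0.6494 km/s

The Hohmann ellipse has a_t = (r₁ + r₂)/2 = 17558 km.
At apoapsis, r = 29940 km.
From the vis-viva equation, v = √[μ(2/r − 1/a_t)] = 0.6494 km/s.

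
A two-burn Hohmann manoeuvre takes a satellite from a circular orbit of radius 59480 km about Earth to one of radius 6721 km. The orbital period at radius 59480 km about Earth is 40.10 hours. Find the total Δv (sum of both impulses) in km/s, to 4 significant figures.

From Kepler's third law T² = 4π²r³/μ at r = 59480 km, T = 40.10 hours = 40.10 × 3600 s = 1.4436×10^5 s: μ = 4π²r³/T² = 3.98638×10^5 km³/s².
The Hohmann ellipse has a_t = (r₁ + r₂)/2 = 33100.5 km.
Circular speed at r₁: v₁ = √(μ/r₁) = √(3.98638×10^5/59480) = 2.58883 km/s.
Transfer-orbit speed at r₁ (vis-viva): v_a = √[μ(2/r₁ − 1/a_t)] = 1.16655 km/s.
First burn Δv₁ = |v_a − v₁| = 1.4223 km/s.
Circular speed at r₂: v₂ = √(μ/r₂) = 7.701450 km/s.
Transfer-orbit speed at r₂: v_p = √[μ(2/r₂ − 1/a_t)] = 10.32383 km/s.
Second burn Δv₂ = |v₂ − v_p| = 2.6224 km/s.
Total Δv = Δv₁ + Δv₂ = 4.045 km/s.

Δv = 4.045 km/s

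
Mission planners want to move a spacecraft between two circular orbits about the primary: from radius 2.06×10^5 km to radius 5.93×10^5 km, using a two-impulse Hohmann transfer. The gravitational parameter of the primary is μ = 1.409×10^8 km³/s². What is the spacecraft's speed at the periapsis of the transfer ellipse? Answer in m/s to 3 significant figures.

Semi-major axis of the transfer orbit: a_t = (2.060×10^5 + 5.930×10^5)/2 = 3.995×10^5 km.
At periapsis, r = 2.060×10^5 km.
From the vis-viva equation, v = √[μ(2/r − 1/a_t)] = 31.86 km/s.

v = 31900 m/s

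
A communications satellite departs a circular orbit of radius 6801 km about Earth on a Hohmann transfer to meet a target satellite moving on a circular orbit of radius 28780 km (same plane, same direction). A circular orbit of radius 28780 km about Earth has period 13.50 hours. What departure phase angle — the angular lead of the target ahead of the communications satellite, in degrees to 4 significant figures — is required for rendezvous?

From Kepler's third law T² = 4π²r³/μ at r = 28780 km, T = 13.50 hours = 13.50 × 3600 s = 48600 s: μ = 4π²r³/T² = 3.98437×10^5 km³/s².
Transfer-ellipse semi-major axis a_t = (r₁ + r₂)/2 = (6801 + 28780)/2 = 17790.5 km.
Transfer time t = π√(a_t³/μ) = 11810 s.
Target angular speed ω₂ = √(μ/r₂³) = 1.2928×10^-4 rad/s.
Angle swept by the target during transfer: ω₂·t = 1.5268 rad = 87.48°.
The communications satellite traverses 180° on the transfer ellipse, so the target must lead by 180° − 87.48° = 92.52°.

φ = 92.52°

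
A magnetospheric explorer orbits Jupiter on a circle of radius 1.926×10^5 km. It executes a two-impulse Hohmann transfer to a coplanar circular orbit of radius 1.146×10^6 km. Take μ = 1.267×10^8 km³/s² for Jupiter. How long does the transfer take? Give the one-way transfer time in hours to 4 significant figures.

Transfer-ellipse semi-major axis a_t = (r₁ + r₂)/2 = (1.926×10^5 + 1.146×10^6)/2 = 6.693×10^5 km.
By Kepler's third law the transfer-orbit period is T = 2π√(a_t³/μ), so t = T/2 = 1.5282×10^5 s.
Converting: 1.5282×10^5 s ÷ 3600 s/hour = 42.45 hours.

t = 42.45 hours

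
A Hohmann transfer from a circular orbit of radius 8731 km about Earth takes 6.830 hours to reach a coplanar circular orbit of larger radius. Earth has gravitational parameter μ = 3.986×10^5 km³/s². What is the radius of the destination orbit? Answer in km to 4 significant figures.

Transfer time t = 6.830 hours = 24588 s, and t = π√(a_t³/μ).
So a_t = (μ t²/π²)^(1/3) = (3.986×10^5 × (24588)² / π²)^(1/3) = 29011 km.
Since a_t = (r₁ + r₂)/2, r₂ = 2a_t − r₁ = 2×29011 − 8731 = 49291 km.

r₂ = 49290 km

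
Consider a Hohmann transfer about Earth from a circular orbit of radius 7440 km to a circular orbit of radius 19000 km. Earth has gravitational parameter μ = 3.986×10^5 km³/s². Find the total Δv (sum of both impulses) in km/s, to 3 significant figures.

The Hohmann ellipse has a_t = (r₁ + r₂)/2 = 13220 km.
Circular speed at r₁: v₁ = √(μ/r₁) = √(3.986×10^5/7440) = 7.3195 km/s.
Transfer-orbit speed at r₁ (v² = μ(2/r − 1/a)): v_p = √[μ(2/r₁ − 1/a_t)] = 8.7749 km/s.
First burn Δv₁ = |v_p − v₁| = 1.4554 km/s.
At r₂, v₂ = √(μ/r₂) = 4.5803 km/s.
Transfer-orbit speed at r₂: v_a = √[μ(2/r₂ − 1/a_t)] = 3.4361 km/s.
Second burn Δv₂ = |v₂ − v_a| = 1.1442 km/s.
Δv = Δv₁ + Δv₂ = 1.4554 + 1.1442 = 2.600 km/s.

Δv = 2.60 km/s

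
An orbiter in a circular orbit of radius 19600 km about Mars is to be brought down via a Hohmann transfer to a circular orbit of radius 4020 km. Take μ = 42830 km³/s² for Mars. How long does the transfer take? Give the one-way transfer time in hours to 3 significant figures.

The Hohmann ellipse has a_t = (r₁ + r₂)/2 = 11810 km.
Half the transfer-orbit period gives t = π√(a_t³/μ) = 19480 s.
Converting: 19480 s ÷ 3600 s/hour = 5.41 hours.

t = 5.41 hours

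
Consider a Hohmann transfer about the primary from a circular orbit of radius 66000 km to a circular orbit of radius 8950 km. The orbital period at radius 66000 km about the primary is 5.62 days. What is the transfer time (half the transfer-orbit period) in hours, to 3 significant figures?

From Kepler's third law T² = 4π²r³/μ at r = 66000 km, T = 5.62 days = 5.62 × 86400 s = 4.85568×10^5 s: μ = 4π²r³/T² = 48138.4 km³/s².
Semi-major axis of the transfer orbit: a_t = (66000 + 8950)/2 = 37475 km.
Transfer time t = π√(a_t³/μ) = π√((37475)³ / 48138.4) = 1.039×10^5 s.
Converting: 1.039×10^5 s ÷ 3600 s/hour = 28.9 hours.

t = 28.9 hours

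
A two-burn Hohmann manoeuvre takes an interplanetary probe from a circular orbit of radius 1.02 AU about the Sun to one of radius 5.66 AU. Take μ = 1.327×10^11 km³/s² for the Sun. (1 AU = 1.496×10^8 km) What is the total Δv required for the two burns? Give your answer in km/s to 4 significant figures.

In km: r₁ = 1.02 × 1.496×10^8 = 1.52592×10^8 km; r₂ = 5.66 × 1.496×10^8 = 8.46736×10^8 km.
Transfer-ellipse semi-major axis a_t = (r₁ + r₂)/2 = (1.52592×10^8 + 8.46736×10^8)/2 = 4.99664×10^8 km.
At r₁ the circular-orbit speed is v₁ = √(μ/r₁) = 29.490 km/s.
On the transfer ellipse at r₁, vis-viva equation gives v_p = √[μ(2/r₁ − 1/a_t)] = 38.389 km/s.
First burn Δv₁ = |v_p − v₁| = 8.899 km/s.
Circular speed at r₂: v₂ = √(μ/r₂) = 12.519 km/s.
Transfer-orbit speed at r₂: v_a = √[μ(2/r₂ − 1/a_t)] = 6.9181 km/s.
Second burn Δv₂ = |v₂ − v_a| = 5.601 km/s.
Δv = Δv₁ + Δv₂ = 8.899 + 5.601 = 14.50 km/s.

Δv = 14.50 km/s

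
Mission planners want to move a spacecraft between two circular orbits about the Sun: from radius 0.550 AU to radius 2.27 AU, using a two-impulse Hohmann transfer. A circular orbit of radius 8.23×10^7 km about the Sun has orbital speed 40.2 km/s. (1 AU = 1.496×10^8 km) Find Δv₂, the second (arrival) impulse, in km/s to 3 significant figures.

Δv₂ = 7.43 km/s

From the circular-orbit relation v² = μ/r at r = 8.23×10^7 km: μ = v²r = (40.2)² × 8.23×10^7 = 1.33000×10^11 km³/s².
In km: r₁ = 0.550 × 1.496×10^8 = 8.228×10^7 km; r₂ = 2.27 × 1.496×10^8 = 3.39592×10^8 km.
The Hohmann ellipse has a_t = (r₁ + r₂)/2 = 2.10936×10^8 km.
On the circular orbit at r = 3.39592×10^8 km, v_c = √(μ/r) = 19.79 km/s.
Transfer-orbit speed at the same r (vis-viva, a = a_t): v_t = √[μ(2/r − 1/a_t)] = 12.36 km/s.
Δv₂ = |v_t − v_c| = |12.36 − 19.79| = 7.430 km/s.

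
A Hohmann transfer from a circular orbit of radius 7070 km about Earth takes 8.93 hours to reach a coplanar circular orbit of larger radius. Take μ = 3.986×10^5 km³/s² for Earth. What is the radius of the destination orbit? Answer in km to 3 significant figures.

Transfer time t = 8.93 hours = 32148 s, and t = π√(a_t³/μ).
So a_t = (μ t²/π²)^(1/3) = (3.986×10^5 × (32148)² / π²)^(1/3) = 34688 km.
Since a_t = (r₁ + r₂)/2, r₂ = 2a_t − r₁ = 2×34688 − 7070 = 62306 km.

r₂ = 62300 km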